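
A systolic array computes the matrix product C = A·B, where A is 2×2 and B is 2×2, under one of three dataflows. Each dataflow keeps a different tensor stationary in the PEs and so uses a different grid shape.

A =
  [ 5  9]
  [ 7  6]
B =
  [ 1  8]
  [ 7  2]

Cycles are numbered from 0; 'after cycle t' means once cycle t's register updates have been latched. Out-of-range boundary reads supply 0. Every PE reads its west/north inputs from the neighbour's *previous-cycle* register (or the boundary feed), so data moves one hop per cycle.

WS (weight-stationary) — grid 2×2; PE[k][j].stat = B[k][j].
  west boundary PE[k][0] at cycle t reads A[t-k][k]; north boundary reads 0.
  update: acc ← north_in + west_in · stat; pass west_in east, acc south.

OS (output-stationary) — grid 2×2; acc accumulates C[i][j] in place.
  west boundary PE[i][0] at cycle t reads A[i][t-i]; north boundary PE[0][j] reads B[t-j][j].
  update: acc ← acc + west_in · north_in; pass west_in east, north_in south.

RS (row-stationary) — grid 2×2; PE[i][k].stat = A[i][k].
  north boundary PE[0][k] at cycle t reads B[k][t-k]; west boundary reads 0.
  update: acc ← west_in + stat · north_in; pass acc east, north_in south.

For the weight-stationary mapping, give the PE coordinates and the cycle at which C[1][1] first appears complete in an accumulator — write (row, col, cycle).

Under WS, C[1][1] lands at PE[1][1]:
  step 0 · PE1,1: acc=0; fwd→0 fwd↓0
  step 1 · PE1,1: acc=0; fwd→0 fwd↓0
  step 2 · PE1,1: acc=58; fwd→9 fwd↓58
  step 3 · PE1,1: acc=68; fwd→6 fwd↓68

(row, col, cycle) = (1, 1, 3)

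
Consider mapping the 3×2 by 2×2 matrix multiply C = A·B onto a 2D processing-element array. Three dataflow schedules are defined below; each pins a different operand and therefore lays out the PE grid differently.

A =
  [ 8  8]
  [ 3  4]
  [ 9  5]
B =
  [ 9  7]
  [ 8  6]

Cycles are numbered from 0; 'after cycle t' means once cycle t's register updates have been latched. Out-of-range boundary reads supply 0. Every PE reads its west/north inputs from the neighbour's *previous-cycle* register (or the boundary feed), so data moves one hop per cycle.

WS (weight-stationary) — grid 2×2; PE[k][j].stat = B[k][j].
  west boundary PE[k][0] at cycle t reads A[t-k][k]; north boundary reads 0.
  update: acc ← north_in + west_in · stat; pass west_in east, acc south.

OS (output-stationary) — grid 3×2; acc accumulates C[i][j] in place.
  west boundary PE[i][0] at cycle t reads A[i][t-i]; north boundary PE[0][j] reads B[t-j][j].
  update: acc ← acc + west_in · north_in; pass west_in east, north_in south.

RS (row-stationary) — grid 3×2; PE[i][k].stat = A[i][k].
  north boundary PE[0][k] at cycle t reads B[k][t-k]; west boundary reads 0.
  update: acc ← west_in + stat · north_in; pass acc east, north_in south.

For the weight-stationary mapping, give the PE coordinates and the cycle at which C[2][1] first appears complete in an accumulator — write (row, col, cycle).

Under WS, C[2][1] lands at PE[1][1]:
  step 0 · PE1,1: acc=0; fwd→0 fwd↓0
  step 1 · PE1,1: acc=0; fwd→0 fwd↓0
  step 2 · PE1,1: acc=104; fwd→8 fwd↓104
  step 3 · PE1,1: acc=45; fwd→4 fwd↓45
  step 4 · PE1,1: acc=93; fwd→5 fwd↓93

(row, col, cycle) = (1, 1, 4)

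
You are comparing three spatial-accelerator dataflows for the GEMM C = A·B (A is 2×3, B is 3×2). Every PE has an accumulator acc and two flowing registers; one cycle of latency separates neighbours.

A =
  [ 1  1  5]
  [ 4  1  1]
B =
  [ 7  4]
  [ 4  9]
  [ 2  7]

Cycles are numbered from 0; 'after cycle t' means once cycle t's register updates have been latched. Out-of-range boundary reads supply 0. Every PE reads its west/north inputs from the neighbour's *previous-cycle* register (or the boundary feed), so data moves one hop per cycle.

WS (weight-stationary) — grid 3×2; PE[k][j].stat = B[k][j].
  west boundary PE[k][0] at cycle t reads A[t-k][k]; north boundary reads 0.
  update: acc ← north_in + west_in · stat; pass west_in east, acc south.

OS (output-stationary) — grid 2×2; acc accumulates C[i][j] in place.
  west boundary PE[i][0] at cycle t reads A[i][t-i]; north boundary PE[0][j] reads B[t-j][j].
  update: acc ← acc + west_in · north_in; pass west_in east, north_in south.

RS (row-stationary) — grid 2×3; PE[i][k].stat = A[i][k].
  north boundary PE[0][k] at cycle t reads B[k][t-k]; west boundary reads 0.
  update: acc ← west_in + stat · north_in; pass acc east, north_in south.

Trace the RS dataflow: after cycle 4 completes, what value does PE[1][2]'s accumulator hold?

RS 2×3: PE[1][2] cycle-by-cycle (with neighbour feeds):
  after 0 — PE[0][2] acc=0, pass-E 0, pass-S 0
  after 0 — PE[1][1] acc=0, pass-E 0, pass-S 0
  after 0 — PE[1][2] acc=0, pass-E 0, pass-S 0
  after 1 — PE[0][2] acc=0, pass-E 0, pass-S 0
  after 1 — PE[1][1] acc=0, pass-E 0, pass-S 0
  after 1 — PE[1][2] acc=0, pass-E 0, pass-S 0
  after 2 — PE[0][2] acc=21, pass-E 21, pass-S 2
  after 2 — PE[1][1] acc=32, pass-E 32, pass-S 4
  after 2 — PE[1][2] acc=0, pass-E 0, pass-S 0
  after 3 — PE[0][2] acc=48, pass-E 48, pass-S 7
  after 3 — PE[1][1] acc=25, pass-E 25, pass-S 9
  after 3 — PE[1][2] acc=34, pass-E 34, pass-S 2
  after 4 — PE[0][2] acc=0, pass-E 0, pass-S 0
  after 4 — PE[1][1] acc=0, pass-E 0, pass-S 0
  after 4 — PE[1][2] acc=32, pass-E 32, pass-S 7

PE[1][2].acc = 32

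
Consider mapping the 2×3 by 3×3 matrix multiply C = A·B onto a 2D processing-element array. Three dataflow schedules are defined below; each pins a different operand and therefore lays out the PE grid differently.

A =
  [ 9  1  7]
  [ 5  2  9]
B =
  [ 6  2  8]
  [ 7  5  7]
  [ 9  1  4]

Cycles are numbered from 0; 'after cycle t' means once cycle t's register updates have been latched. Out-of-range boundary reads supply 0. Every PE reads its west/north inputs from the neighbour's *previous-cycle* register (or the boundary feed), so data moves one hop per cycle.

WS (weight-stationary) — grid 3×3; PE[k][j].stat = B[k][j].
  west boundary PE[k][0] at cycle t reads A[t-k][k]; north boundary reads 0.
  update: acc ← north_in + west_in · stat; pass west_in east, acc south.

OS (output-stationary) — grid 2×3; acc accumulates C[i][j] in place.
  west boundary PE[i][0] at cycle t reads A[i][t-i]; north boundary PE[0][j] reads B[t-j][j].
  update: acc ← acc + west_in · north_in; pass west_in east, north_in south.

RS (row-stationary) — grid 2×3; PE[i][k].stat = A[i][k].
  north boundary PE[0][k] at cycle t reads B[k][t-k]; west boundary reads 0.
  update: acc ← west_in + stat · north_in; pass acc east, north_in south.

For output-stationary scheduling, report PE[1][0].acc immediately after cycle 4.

PE[1][0].acc = 125

OS on a 2×3 grid — tracing PE[1][0] and its feeders:
  c0 r0c0: 54 / 9 / 6
  c0 r1c0: 0 / 0 / 0
  c1 r0c0: 61 / 1 / 7
  c1 r1c0: 30 / 5 / 6
  c2 r0c0: 124 / 7 / 9
  c2 r1c0: 44 / 2 / 7
  c3 r0c0: 124 / 0 / 0
  c3 r1c0: 125 / 9 / 9
  c4 r0c0: 124 / 0 / 0
  c4 r1c0: 125 / 0 / 0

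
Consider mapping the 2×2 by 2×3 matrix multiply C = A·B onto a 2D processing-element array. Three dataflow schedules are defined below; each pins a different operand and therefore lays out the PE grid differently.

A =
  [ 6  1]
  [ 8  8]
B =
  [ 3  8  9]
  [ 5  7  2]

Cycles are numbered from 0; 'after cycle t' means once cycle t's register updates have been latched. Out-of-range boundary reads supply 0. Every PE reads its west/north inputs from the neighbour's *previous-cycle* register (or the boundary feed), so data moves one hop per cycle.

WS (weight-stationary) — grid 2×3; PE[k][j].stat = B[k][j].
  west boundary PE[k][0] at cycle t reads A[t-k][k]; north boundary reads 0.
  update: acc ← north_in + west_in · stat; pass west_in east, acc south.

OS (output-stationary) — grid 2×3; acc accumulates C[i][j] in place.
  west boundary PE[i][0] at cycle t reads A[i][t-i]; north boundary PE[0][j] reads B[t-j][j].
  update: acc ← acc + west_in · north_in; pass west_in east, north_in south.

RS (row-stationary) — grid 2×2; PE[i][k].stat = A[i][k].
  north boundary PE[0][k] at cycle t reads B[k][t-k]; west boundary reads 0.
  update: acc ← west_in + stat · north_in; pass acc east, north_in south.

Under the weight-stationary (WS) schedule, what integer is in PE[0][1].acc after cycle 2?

WS (2×3). Following PE[0][1] plus its west/north inputs:
  0: (0,0).acc=18  regs=<6,18>
  0: (0,1).acc=0  regs=<0,0>
  1: (0,0).acc=24  regs=<8,24>
  1: (0,1).acc=48  regs=<6,48>
  2: (0,0).acc=0  regs=<0,0>
  2: (0,1).acc=64  regs=<8,64>

PE[0][1].acc = 64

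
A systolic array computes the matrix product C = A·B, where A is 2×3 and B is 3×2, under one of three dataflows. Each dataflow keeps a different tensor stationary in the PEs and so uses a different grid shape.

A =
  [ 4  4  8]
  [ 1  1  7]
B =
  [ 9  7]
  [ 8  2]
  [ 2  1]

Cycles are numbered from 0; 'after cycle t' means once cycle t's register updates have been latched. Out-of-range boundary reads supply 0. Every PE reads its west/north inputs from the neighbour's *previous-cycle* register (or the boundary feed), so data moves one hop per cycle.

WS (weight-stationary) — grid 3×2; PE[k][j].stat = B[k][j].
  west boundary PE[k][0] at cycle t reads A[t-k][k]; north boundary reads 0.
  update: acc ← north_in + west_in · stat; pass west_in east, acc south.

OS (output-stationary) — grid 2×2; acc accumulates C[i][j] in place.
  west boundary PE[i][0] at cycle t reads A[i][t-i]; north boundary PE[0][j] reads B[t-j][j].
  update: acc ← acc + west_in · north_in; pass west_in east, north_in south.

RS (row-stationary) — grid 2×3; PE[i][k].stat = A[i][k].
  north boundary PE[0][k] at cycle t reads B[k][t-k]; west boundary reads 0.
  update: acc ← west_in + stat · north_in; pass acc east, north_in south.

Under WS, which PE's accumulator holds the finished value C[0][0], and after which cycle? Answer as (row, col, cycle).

(row, col, cycle) = (2, 0, 2)

WS: C[0][0] accumulates in PE[2][0]:
  c0 r2c0: 0 / 0 / 0
  c1 r2c0: 0 / 0 / 0
  c2 r2c0: 84 / 8 / 84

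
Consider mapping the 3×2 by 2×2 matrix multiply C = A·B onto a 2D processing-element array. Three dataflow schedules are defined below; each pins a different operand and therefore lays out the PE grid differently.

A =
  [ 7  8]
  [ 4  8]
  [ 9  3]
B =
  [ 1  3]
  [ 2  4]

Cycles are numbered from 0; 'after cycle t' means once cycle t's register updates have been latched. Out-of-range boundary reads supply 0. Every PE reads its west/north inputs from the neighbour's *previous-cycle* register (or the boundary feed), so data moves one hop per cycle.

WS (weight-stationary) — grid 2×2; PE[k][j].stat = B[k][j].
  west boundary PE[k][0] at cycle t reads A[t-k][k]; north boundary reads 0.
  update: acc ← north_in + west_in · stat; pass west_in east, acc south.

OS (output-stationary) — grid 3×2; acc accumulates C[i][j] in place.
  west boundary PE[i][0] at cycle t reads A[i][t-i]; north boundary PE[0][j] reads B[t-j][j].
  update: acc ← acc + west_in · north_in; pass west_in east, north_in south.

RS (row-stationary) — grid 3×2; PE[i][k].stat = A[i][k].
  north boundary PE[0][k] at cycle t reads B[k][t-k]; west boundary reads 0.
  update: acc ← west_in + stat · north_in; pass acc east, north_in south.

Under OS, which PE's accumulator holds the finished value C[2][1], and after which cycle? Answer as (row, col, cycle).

OS: C[2][1] accumulates in PE[2][1]:
  @0  [2,1]  acc 0  |  →0  ↓0
  @1  [2,1]  acc 0  |  →0  ↓0
  @2  [2,1]  acc 0  |  →0  ↓0
  @3  [2,1]  acc 27  |  →9  ↓3
  @4  [2,1]  acc 39  |  →3  ↓4

(row, col, cycle) = (2, 1, 4)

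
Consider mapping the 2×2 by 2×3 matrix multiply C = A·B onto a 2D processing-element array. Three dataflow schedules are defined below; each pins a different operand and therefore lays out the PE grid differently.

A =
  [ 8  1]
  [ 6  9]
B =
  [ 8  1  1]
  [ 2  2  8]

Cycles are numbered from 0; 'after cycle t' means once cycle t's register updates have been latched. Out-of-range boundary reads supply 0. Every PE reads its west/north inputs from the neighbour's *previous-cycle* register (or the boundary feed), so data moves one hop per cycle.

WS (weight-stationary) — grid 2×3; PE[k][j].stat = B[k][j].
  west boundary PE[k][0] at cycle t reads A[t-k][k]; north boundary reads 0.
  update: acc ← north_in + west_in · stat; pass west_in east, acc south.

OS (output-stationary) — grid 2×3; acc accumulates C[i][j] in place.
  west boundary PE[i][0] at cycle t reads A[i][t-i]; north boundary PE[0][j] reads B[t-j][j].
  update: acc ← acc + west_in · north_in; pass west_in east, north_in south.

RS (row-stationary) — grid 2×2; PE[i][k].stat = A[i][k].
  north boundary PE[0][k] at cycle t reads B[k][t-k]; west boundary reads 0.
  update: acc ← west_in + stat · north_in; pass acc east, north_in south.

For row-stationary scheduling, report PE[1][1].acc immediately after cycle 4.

RS 2×2: PE[1][1] cycle-by-cycle (with neighbour feeds):
  [0] (0,1) acc=0 (h:0 v:0)
  [0] (1,0) acc=0 (h:0 v:0)
  [0] (1,1) acc=0 (h:0 v:0)
  [1] (0,1) acc=66 (h:66 v:2)
  [1] (1,0) acc=48 (h:48 v:8)
  [1] (1,1) acc=0 (h:0 v:0)
  [2] (0,1) acc=10 (h:10 v:2)
  [2] (1,0) acc=6 (h:6 v:1)
  [2] (1,1) acc=66 (h:66 v:2)
  [3] (0,1) acc=16 (h:16 v:8)
  [3] (1,0) acc=6 (h:6 v:1)
  [3] (1,1) acc=24 (h:24 v:2)
  [4] (0,1) acc=0 (h:0 v:0)
  [4] (1,0) acc=0 (h:0 v:0)
  [4] (1,1) acc=78 (h:78 v:8)

PE[1][1].acc = 78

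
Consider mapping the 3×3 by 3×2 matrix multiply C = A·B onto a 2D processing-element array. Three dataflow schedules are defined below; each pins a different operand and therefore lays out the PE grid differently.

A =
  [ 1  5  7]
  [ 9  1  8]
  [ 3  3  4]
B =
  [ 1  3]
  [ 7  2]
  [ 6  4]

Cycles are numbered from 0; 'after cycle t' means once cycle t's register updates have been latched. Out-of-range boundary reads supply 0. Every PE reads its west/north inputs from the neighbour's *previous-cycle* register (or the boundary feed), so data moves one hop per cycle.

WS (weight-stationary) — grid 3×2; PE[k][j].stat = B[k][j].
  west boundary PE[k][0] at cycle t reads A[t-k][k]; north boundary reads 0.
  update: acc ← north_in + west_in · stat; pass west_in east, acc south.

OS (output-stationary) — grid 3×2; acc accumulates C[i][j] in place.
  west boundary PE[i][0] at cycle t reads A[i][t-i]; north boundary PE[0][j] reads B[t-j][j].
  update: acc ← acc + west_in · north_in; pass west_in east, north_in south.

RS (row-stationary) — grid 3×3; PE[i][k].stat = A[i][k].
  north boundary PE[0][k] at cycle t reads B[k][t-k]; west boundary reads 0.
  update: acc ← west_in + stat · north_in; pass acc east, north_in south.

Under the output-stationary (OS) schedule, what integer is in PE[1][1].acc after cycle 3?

Tracing OS — 3×2 array, target PE[1][1]:
  t=0 PE[0][1]: acc=0 h=0 v=0
  t=0 PE[1][0]: acc=0 h=0 v=0
  t=0 PE[1][1]: acc=0 h=0 v=0
  t=1 PE[0][1]: acc=3 h=1 v=3
  t=1 PE[1][0]: acc=9 h=9 v=1
  t=1 PE[1][1]: acc=0 h=0 v=0
  t=2 PE[0][1]: acc=13 h=5 v=2
  t=2 PE[1][0]: acc=16 h=1 v=7
  t=2 PE[1][1]: acc=27 h=9 v=3
  t=3 PE[0][1]: acc=41 h=7 v=4
  t=3 PE[1][0]: acc=64 h=8 v=6
  t=3 PE[1][1]: acc=29 h=1 v=2

PE[1][1].acc = 29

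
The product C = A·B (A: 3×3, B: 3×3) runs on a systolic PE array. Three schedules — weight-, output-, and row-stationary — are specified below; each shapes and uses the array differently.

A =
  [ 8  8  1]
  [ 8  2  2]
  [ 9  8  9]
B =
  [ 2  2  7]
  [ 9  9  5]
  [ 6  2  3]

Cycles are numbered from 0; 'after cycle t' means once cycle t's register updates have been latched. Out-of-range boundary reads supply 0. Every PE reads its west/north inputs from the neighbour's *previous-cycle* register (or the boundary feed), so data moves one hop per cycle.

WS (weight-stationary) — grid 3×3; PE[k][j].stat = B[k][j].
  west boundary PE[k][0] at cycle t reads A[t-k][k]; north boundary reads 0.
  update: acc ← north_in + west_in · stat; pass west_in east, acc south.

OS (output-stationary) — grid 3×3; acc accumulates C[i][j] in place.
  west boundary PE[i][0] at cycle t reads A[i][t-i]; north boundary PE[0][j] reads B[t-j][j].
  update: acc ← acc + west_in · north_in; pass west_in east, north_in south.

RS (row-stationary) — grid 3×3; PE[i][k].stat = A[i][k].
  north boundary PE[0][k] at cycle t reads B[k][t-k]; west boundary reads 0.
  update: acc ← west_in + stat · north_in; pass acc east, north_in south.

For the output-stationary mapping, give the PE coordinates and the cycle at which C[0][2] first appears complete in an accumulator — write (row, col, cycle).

OS: C[0][2] accumulates in PE[0][2]:
  after 0 — PE[0][2] acc=0, pass-E 0, pass-S 0
  after 1 — PE[0][2] acc=0, pass-E 0, pass-S 0
  after 2 — PE[0][2] acc=56, pass-E 8, pass-S 7
  after 3 — PE[0][2] acc=96, pass-E 8, pass-S 5
  after 4 — PE[0][2] acc=99, pass-E 1, pass-S 3

(row, col, cycle) = (0, 2, 4)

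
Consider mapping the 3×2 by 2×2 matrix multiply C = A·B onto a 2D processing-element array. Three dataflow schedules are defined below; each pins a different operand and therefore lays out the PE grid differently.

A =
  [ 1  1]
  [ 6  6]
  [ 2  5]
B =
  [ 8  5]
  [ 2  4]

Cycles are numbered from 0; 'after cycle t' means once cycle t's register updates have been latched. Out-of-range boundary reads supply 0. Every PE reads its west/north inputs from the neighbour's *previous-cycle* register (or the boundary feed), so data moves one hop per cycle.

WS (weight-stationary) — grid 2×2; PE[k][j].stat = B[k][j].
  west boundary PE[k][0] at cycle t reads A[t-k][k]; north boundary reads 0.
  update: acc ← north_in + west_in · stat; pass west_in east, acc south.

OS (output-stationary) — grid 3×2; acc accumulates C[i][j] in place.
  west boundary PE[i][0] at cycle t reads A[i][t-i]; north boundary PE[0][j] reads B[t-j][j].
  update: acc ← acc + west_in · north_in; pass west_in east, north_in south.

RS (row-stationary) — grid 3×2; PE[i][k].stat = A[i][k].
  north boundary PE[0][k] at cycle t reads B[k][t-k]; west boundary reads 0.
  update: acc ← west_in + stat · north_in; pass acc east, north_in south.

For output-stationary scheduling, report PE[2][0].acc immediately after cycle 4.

PE[2][0].acc = 26

OS 3×2: PE[2][0] cycle-by-cycle (with neighbour feeds):
  t=0 PE[1][0]: acc=0 h=0 v=0
  t=0 PE[2][0]: acc=0 h=0 v=0
  t=1 PE[1][0]: acc=48 h=6 v=8
  t=1 PE[2][0]: acc=0 h=0 v=0
  t=2 PE[1][0]: acc=60 h=6 v=2
  t=2 PE[2][0]: acc=16 h=2 v=8
  t=3 PE[1][0]: acc=60 h=0 v=0
  t=3 PE[2][0]: acc=26 h=5 v=2
  t=4 PE[1][0]: acc=60 h=0 v=0
  t=4 PE[2][0]: acc=26 h=0 v=0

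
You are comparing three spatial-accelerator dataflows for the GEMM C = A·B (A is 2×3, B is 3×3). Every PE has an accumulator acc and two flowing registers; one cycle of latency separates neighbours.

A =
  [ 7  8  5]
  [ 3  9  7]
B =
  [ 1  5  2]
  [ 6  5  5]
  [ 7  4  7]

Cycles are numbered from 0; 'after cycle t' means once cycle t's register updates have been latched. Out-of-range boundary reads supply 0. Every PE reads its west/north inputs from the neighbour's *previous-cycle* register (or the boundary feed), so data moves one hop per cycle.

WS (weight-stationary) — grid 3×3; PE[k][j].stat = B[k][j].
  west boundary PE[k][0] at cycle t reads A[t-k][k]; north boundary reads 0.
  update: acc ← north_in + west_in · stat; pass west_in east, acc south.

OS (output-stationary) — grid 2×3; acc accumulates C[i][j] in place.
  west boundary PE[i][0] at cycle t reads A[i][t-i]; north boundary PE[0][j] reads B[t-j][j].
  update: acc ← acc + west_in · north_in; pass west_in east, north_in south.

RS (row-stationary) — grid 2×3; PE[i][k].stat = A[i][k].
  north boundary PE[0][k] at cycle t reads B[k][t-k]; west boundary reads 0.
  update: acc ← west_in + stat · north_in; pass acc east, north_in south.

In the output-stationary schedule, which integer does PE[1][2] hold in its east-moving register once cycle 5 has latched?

Tracing OS — 2×3 array, target PE[1][2]:
  c0 r0c2: 0 / 0 / 0
  c0 r1c1: 0 / 0 / 0
  c0 r1c2: 0 / 0 / 0
  c1 r0c2: 0 / 0 / 0
  c1 r1c1: 0 / 0 / 0
  c1 r1c2: 0 / 0 / 0
  c2 r0c2: 14 / 7 / 2
  c2 r1c1: 15 / 3 / 5
  c2 r1c2: 0 / 0 / 0
  c3 r0c2: 54 / 8 / 5
  c3 r1c1: 60 / 9 / 5
  c3 r1c2: 6 / 3 / 2
  c4 r0c2: 89 / 5 / 7
  c4 r1c1: 88 / 7 / 4
  c4 r1c2: 51 / 9 / 5
  c5 r0c2: 89 / 0 / 0
  c5 r1c1: 88 / 0 / 0
  c5 r1c2: 100 / 7 / 7

register = 7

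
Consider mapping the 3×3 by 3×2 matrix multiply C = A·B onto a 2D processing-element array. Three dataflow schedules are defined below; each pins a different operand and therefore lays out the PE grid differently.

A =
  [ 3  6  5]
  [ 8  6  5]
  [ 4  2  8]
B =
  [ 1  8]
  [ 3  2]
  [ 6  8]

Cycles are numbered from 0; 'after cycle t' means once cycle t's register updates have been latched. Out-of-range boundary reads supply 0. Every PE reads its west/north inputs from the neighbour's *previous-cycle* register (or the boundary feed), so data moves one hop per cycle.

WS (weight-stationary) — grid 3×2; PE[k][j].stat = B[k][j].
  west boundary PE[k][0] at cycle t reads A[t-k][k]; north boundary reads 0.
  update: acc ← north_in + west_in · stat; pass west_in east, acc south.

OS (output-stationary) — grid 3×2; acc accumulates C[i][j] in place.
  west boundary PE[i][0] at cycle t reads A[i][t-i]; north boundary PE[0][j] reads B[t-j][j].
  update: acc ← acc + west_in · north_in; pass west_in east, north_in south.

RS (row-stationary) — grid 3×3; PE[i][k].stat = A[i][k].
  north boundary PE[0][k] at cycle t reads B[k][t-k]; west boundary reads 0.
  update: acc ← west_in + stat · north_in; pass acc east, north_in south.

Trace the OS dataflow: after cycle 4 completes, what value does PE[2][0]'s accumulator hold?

OS (3×2). Following PE[2][0] plus its west/north inputs:
  [0] (1,0) acc=0 (h:0 v:0)
  [0] (2,0) acc=0 (h:0 v:0)
  [1] (1,0) acc=8 (h:8 v:1)
  [1] (2,0) acc=0 (h:0 v:0)
  [2] (1,0) acc=26 (h:6 v:3)
  [2] (2,0) acc=4 (h:4 v:1)
  [3] (1,0) acc=56 (h:5 v:6)
  [3] (2,0) acc=10 (h:2 v:3)
  [4] (1,0) acc=56 (h:0 v:0)
  [4] (2,0) acc=58 (h:8 v:6)

PE[2][0].acc = 58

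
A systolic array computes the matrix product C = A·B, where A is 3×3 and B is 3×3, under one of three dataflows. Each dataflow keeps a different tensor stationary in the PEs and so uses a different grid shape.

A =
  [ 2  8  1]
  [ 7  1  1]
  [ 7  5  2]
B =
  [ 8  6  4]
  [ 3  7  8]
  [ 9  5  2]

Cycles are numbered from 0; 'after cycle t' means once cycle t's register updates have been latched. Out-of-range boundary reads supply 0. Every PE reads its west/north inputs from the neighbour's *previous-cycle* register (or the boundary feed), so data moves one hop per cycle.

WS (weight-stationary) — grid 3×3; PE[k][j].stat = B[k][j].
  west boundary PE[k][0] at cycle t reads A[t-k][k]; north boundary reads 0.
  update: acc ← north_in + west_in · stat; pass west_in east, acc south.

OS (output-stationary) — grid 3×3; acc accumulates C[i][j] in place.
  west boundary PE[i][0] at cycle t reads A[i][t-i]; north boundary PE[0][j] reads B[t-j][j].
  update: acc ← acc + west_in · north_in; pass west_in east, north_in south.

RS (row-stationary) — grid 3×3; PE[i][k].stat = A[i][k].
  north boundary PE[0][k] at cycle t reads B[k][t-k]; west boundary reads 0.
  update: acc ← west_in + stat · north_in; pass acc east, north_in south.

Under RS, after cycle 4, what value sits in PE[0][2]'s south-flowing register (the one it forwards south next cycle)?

register = 2

RS 3×3: PE[0][2] cycle-by-cycle (with neighbour feeds):
  after 0 — PE[0][1] acc=0, pass-E 0, pass-S 0
  after 0 — PE[0][2] acc=0, pass-E 0, pass-S 0
  after 1 — PE[0][1] acc=40, pass-E 40, pass-S 3
  after 1 — PE[0][2] acc=0, pass-E 0, pass-S 0
  after 2 — PE[0][1] acc=68, pass-E 68, pass-S 7
  after 2 — PE[0][2] acc=49, pass-E 49, pass-S 9
  after 3 — PE[0][1] acc=72, pass-E 72, pass-S 8
  after 3 — PE[0][2] acc=73, pass-E 73, pass-S 5
  after 4 — PE[0][1] acc=0, pass-E 0, pass-S 0
  after 4 — PE[0][2] acc=74, pass-E 74, pass-S 2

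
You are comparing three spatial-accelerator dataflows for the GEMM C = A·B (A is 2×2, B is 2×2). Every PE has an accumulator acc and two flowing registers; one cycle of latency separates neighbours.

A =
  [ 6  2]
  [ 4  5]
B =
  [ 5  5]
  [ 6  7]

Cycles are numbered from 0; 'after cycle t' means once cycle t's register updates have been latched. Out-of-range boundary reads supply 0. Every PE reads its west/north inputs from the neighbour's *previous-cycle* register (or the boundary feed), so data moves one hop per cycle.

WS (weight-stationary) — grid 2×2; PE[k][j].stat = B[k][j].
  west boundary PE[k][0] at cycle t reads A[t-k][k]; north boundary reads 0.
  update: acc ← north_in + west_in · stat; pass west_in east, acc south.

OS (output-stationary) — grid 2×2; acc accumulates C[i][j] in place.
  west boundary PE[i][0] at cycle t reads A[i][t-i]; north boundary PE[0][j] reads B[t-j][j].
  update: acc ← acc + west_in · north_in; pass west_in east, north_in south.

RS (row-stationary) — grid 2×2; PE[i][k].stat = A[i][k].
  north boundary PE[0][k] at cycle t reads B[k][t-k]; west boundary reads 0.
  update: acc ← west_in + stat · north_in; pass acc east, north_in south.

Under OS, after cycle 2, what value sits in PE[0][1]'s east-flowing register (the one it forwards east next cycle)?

Tracing OS — 2×2 array, target PE[0][1]:
  step 0 · PE0,0: acc=30; fwd→6 fwd↓5
  step 0 · PE0,1: acc=0; fwd→0 fwd↓0
  step 1 · PE0,0: acc=42; fwd→2 fwd↓6
  step 1 · PE0,1: acc=30; fwd→6 fwd↓5
  step 2 · PE0,0: acc=42; fwd→0 fwd↓0
  step 2 · PE0,1: acc=44; fwd→2 fwd↓7

register = 2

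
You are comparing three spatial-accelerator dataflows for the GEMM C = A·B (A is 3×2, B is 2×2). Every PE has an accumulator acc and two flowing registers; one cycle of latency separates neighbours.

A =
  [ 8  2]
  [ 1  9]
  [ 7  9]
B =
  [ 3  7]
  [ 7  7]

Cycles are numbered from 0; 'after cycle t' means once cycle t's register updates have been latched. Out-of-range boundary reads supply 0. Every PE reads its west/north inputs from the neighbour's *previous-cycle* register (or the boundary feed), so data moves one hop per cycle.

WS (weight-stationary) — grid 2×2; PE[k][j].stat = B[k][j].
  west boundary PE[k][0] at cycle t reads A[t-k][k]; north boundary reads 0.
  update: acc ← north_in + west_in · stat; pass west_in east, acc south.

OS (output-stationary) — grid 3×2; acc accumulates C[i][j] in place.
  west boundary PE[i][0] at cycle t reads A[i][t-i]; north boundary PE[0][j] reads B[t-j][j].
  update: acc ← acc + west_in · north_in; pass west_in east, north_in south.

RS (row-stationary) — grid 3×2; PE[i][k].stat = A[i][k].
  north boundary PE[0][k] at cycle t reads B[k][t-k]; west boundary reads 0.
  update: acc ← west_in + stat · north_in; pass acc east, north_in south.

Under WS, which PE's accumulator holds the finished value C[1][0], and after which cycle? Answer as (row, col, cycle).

(row, col, cycle) = (1, 0, 2)

Under WS, C[1][0] lands at PE[1][0]:
  [0] (1,0) acc=0 (h:0 v:0)
  [1] (1,0) acc=38 (h:2 v:38)
  [2] (1,0) acc=66 (h:9 v:66)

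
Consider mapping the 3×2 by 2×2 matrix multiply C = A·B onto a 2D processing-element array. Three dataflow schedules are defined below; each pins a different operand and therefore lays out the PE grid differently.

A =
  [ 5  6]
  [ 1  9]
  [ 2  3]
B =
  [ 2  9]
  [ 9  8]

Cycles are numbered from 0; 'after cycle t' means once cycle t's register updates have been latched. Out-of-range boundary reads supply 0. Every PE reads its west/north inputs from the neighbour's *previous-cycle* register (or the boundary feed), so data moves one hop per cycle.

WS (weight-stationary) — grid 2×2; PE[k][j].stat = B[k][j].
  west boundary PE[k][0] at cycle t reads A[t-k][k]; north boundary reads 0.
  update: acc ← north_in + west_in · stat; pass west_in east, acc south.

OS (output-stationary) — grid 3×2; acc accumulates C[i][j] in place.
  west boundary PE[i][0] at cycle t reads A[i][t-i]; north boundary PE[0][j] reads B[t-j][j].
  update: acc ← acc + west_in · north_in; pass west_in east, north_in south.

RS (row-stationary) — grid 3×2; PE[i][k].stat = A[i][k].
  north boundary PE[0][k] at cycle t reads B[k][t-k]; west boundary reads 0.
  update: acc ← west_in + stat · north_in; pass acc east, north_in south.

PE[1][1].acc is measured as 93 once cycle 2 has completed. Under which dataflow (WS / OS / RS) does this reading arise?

WS [2×2] PE[1][1] across cycles:
  step 0 · PE1,1: acc=0; fwd→0 fwd↓0
  step 1 · PE1,1: acc=0; fwd→0 fwd↓0
  step 2 · PE1,1: acc=93; fwd→6 fwd↓93
OS [3×2] PE[1][1] across cycles:
  step 0 · PE1,1: acc=0; fwd→0 fwd↓0
  step 1 · PE1,1: acc=0; fwd→0 fwd↓0
  step 2 · PE1,1: acc=9; fwd→1 fwd↓9
RS [3×2] PE[1][1] across cycles:
  step 0 · PE1,1: acc=0; fwd→0 fwd↓0
  step 1 · PE1,1: acc=0; fwd→0 fwd↓0
  step 2 · PE1,1: acc=83; fwd→83 fwd↓9

dataflow = WS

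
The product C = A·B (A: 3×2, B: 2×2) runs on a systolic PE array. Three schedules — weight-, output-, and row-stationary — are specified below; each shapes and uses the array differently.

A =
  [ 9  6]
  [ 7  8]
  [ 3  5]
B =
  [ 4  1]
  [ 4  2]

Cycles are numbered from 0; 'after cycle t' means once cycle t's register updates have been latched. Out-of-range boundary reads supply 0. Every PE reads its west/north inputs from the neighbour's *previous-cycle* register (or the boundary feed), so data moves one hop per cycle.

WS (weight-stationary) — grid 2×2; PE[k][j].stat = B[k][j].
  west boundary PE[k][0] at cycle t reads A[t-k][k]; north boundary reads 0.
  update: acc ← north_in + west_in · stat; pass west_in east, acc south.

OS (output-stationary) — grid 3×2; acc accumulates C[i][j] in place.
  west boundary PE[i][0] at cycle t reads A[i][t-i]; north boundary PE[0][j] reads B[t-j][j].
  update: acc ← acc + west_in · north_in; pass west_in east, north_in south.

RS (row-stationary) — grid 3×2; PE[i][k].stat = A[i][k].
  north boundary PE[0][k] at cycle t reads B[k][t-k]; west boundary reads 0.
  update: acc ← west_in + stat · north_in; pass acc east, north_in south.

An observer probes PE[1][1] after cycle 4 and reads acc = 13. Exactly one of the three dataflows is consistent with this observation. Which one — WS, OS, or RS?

dataflow = WS

Under WS (2×2), PE[1][1]:
  cycle 0: PE[1][1] → acc 0, east 0, south 0
  cycle 1: PE[1][1] → acc 0, east 0, south 0
  cycle 2: PE[1][1] → acc 21, east 6, south 21
  cycle 3: PE[1][1] → acc 23, east 8, south 23
  cycle 4: PE[1][1] → acc 13, east 5, south 13
Under OS (3×2), PE[1][1]:
  cycle 0: PE[1][1] → acc 0, east 0, south 0
  cycle 1: PE[1][1] → acc 0, east 0, south 0
  cycle 2: PE[1][1] → acc 7, east 7, south 1
  cycle 3: PE[1][1] → acc 23, east 8, south 2
  cycle 4: PE[1][1] → acc 23, east 0, south 0
Under RS (3×2), PE[1][1]:
  cycle 0: PE[1][1] → acc 0, east 0, south 0
  cycle 1: PE[1][1] → acc 0, east 0, south 0
  cycle 2: PE[1][1] → acc 60, east 60, south 4
  cycle 3: PE[1][1] → acc 23, east 23, south 2
  cycle 4: PE[1][1] → acc 0, east 0, south 0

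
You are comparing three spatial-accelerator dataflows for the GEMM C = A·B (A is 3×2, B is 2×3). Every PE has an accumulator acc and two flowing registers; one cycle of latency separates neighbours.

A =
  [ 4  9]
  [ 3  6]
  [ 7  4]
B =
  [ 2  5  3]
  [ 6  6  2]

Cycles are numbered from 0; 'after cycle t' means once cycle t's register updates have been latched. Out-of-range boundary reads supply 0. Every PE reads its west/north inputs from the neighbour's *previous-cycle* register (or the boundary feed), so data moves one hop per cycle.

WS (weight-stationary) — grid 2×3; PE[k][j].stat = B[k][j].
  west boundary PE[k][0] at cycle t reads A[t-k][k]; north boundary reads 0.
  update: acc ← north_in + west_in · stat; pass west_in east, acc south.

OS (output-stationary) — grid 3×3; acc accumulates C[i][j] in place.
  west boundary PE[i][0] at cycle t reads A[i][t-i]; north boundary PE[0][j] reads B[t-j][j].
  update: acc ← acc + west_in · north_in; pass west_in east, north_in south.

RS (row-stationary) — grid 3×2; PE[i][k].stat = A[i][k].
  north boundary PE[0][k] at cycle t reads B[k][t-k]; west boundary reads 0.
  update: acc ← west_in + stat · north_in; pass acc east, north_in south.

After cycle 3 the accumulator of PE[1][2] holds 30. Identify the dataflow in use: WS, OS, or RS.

dataflow = WS

WS [2×3] PE[1][2] across cycles:
  @0  [1,2]  acc 0  |  →0  ↓0
  @1  [1,2]  acc 0  |  →0  ↓0
  @2  [1,2]  acc 0  |  →0  ↓0
  @3  [1,2]  acc 30  |  →9  ↓30
OS [3×3] PE[1][2] across cycles:
  @0  [1,2]  acc 0  |  →0  ↓0
  @1  [1,2]  acc 0  |  →0  ↓0
  @2  [1,2]  acc 0  |  →0  ↓0
  @3  [1,2]  acc 9  |  →3  ↓3
— RS: 3×2 array has no PE[1][2].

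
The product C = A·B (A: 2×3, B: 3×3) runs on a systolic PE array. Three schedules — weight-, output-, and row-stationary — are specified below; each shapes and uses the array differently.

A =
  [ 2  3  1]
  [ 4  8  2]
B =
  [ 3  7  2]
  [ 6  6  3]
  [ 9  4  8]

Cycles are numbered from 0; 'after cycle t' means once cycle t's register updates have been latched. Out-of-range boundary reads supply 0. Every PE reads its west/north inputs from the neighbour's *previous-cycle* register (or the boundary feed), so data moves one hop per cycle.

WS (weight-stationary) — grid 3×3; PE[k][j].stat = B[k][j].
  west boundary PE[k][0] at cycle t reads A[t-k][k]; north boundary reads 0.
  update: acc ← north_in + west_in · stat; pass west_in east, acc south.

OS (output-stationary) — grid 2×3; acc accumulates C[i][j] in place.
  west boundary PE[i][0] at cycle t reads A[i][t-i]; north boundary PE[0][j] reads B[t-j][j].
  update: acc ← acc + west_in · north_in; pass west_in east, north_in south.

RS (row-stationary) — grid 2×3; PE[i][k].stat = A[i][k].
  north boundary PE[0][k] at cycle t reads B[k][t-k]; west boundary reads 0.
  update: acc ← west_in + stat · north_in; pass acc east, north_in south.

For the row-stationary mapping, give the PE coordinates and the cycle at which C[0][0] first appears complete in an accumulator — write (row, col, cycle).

Under RS, C[0][0] lands at PE[0][2]:
  t=0 PE[0][2]: acc=0 h=0 v=0
  t=1 PE[0][2]: acc=0 h=0 v=0
  t=2 PE[0][2]: acc=33 h=33 v=9

(row, col, cycle) = (0, 2, 2)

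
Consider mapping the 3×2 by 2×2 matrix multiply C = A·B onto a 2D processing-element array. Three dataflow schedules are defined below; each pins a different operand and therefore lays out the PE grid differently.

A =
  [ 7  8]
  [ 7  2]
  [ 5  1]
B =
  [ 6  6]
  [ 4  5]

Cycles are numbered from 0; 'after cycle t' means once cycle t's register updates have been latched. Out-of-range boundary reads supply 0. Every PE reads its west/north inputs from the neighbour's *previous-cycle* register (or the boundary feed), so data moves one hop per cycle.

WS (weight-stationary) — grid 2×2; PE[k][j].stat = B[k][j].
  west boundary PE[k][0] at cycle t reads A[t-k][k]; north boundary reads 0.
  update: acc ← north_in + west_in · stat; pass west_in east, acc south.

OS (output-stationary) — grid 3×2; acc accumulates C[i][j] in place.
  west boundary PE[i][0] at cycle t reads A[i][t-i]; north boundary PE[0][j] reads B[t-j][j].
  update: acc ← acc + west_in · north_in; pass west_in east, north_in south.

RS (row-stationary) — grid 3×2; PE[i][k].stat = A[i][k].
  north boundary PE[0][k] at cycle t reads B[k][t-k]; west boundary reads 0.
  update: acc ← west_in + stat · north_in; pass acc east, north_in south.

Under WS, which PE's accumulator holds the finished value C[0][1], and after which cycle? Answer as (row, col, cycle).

WS: C[0][1] accumulates in PE[1][1]:
  @0  [1,1]  acc 0  |  →0  ↓0
  @1  [1,1]  acc 0  |  →0  ↓0
  @2  [1,1]  acc 82  |  →8  ↓82

(row, col, cycle) = (1, 1, 2)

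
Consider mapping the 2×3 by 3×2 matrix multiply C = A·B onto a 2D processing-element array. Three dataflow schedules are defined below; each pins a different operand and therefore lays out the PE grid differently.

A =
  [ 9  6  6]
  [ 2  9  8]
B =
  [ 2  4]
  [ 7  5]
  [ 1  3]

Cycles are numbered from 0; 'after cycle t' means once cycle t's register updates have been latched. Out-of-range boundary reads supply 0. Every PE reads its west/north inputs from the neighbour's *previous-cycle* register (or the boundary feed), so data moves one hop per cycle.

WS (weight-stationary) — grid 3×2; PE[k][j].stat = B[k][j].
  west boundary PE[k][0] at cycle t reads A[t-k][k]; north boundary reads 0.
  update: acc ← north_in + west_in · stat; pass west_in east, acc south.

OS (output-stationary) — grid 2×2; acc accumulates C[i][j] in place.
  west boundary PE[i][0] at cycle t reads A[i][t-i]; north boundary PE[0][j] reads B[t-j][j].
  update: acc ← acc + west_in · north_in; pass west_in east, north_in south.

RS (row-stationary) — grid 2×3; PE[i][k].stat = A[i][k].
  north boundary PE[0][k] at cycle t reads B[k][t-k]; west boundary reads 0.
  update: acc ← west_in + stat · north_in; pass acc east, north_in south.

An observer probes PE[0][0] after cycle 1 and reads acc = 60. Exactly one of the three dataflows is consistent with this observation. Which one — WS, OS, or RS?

WS [3×2] PE[0][0] across cycles:
  @0  [0,0]  acc 18  |  →9  ↓18
  @1  [0,0]  acc 4  |  →2  ↓4
OS [2×2] PE[0][0] across cycles:
  @0  [0,0]  acc 18  |  →9  ↓2
  @1  [0,0]  acc 60  |  →6  ↓7
RS [2×3] PE[0][0] across cycles:
  @0  [0,0]  acc 18  |  →18  ↓2
  @1  [0,0]  acc 36  |  →36  ↓4

dataflow = OS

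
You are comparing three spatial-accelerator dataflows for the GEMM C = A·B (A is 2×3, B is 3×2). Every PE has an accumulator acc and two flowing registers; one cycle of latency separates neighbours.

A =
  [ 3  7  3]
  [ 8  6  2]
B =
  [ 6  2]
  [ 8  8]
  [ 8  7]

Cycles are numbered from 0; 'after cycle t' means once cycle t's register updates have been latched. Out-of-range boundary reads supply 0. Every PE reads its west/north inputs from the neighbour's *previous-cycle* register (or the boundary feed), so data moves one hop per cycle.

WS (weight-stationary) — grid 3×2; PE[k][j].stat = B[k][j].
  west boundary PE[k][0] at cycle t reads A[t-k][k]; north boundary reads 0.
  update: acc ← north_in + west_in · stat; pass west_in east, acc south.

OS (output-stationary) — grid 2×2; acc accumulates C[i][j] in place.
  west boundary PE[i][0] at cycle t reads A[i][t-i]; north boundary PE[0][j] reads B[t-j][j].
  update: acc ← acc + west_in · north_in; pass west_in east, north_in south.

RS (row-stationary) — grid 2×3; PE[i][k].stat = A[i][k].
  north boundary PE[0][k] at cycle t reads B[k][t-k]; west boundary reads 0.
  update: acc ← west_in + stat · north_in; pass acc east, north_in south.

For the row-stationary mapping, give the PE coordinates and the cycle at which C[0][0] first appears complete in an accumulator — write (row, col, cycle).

(row, col, cycle) = (0, 2, 2)

RS — PE[0][2] is where C[0][0] collects:
  0: (0,2).acc=0  regs=<0,0>
  1: (0,2).acc=0  regs=<0,0>
  2: (0,2).acc=98  regs=<98,8>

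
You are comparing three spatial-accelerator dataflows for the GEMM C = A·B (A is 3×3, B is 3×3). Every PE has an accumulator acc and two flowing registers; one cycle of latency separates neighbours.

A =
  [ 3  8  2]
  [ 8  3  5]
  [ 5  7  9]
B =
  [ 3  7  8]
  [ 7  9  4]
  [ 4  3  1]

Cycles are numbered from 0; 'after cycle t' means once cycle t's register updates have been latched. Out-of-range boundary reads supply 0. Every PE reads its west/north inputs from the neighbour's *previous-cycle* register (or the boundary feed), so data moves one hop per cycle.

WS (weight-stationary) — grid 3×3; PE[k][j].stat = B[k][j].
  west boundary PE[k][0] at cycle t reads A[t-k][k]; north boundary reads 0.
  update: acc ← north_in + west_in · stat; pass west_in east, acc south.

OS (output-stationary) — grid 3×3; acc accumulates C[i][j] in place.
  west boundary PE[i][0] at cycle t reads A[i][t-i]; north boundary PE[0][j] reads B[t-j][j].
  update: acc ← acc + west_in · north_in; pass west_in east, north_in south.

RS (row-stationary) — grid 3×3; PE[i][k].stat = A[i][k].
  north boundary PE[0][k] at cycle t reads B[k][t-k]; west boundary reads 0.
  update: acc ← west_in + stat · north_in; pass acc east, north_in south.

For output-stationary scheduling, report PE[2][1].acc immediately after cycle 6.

PE[2][1].acc = 125

OS 3×3: PE[2][1] cycle-by-cycle (with neighbour feeds):
  0: (1,1).acc=0  regs=<0,0>
  0: (2,0).acc=0  regs=<0,0>
  0: (2,1).acc=0  regs=<0,0>
  1: (1,1).acc=0  regs=<0,0>
  1: (2,0).acc=0  regs=<0,0>
  1: (2,1).acc=0  regs=<0,0>
  2: (1,1).acc=56  regs=<8,7>
  2: (2,0).acc=15  regs=<5,3>
  2: (2,1).acc=0  regs=<0,0>
  3: (1,1).acc=83  regs=<3,9>
  3: (2,0).acc=64  regs=<7,7>
  3: (2,1).acc=35  regs=<5,7>
  4: (1,1).acc=98  regs=<5,3>
  4: (2,0).acc=100  regs=<9,4>
  4: (2,1).acc=98  regs=<7,9>
  5: (1,1).acc=98  regs=<0,0>
  5: (2,0).acc=100  regs=<0,0>
  5: (2,1).acc=125  regs=<9,3>
  6: (1,1).acc=98  regs=<0,0>
  6: (2,0).acc=100  regs=<0,0>
  6: (2,1).acc=125  regs=<0,0>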